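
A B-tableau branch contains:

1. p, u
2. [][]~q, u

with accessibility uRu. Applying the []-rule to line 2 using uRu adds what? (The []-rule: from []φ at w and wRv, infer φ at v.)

[]~q, u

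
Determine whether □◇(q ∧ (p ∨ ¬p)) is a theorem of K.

Invalid (countermodel exists)

Tableau for the negation ¬□◇(q ∧ (p ∨ ¬p)):
1. ¬□◇(q ∧ (p ∨ ¬p)), u
2. ¬◇(q ∧ (p ∨ ¬p)), v
Accessibility: uRv
The negation has an open branch (countermodel exists).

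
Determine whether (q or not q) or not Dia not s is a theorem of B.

Tableau for the negation not ((q or not q) or not Dia not s):
1. not ((q or not q) or not Dia not s), w0
2. not (q or not q), w0
3. Dia not s, w0
4. not q, w0
5. q, w0
Accessibility: w0Rw0
Branch closes: q and not q both at w0.
All branches of the negation close; one closing branch shown above.

Valid in B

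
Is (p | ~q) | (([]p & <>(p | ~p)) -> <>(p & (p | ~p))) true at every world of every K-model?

Tableau for the negation ~((p | ~q) | (([]p & <>(p | ~p)) -> <>(p & (p | ~p)))):
1. ~((p | ~q) | (([]p & <>(p | ~p)) -> <>(p & (p | ~p)))), 0
2. ~(p | ~q), 0
3. ~(([]p & <>(p | ~p)) -> <>(p & (p | ~p))), 0
4. ~p, 0
5. q, 0
6. []p & <>(p | ~p), 0
7. ~<>(p & (p | ~p)), 0
8. []p, 0
9. <>(p | ~p), 0
10. p | ~p, 1
11. ~(p & (p | ~p)), 1
12. p, 1
13. ~(p | ~p), 1
14. ~p, 1
Accessibility: 0R1
Branch closes: p and ~p both at 1.
Every branch of the negation's tableau closes; the branch above is one of them.

Valid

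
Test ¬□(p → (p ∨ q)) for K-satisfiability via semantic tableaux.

Unsatisfiable (every branch closes)

1. ¬□(p → (p ∨ q)), w0
2. ¬(p → (p ∨ q)), w1
3. p, w1
4. ¬(p ∨ q), w1
5. ¬p, w1
6. ¬q, w1
Accessibility: w0Rw1
Branch closes: p and ¬p both at w1.
All branches of the tableau close; one closing branch shown above.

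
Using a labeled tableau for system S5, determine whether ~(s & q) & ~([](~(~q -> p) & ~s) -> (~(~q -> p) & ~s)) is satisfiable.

1. ~(s & q) & ~([](~(~q -> p) & ~s) -> (~(~q -> p) & ~s)), u
2. ~(s & q), u
3. ~([](~(~q -> p) & ~s) -> (~(~q -> p) & ~s)), u
4. [](~(~q -> p) & ~s), u
5. ~(~(~q -> p) & ~s), u
6. ~(~q -> p) & ~s, u
7. ~(~q -> p), u
8. ~s, u
9. ~q, u
10. ~p, u
11. ~q -> p, u
12. p, u
Accessibility: uRu
Branch closes: p and ~p both at u.
Every branch closes; the branch above is one of them.

No, unsatisfiable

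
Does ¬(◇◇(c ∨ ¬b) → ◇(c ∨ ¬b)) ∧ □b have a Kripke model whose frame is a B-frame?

1. ¬(◇◇(c ∨ ¬b) → ◇(c ∨ ¬b)) ∧ □b, 0
2. ¬(◇◇(c ∨ ¬b) → ◇(c ∨ ¬b)), 0   [∧-rule on 1]
3. □b, 0   [∧-rule on 1]
4. ◇◇(c ∨ ¬b), 0   [¬→-rule on 2]
5. ¬◇(c ∨ ¬b), 0   [¬→-rule on 2]
6. b, 0   [□-rule on 3 via 0R0]
7. ¬(c ∨ ¬b), 0   [¬◇-rule on 5 via 0R0]
8. ¬c, 0   [¬∨-rule on 7]
9. ◇(c ∨ ¬b), 1   [◇-rule on 4: fresh world 1, 0R1]
10. b, 1   [□-rule on 3 via 0R1]
11. ¬(c ∨ ¬b), 1   [¬◇-rule on 5 via 0R1]
12. ¬c, 1   [¬∨-rule on 11]
13. c ∨ ¬b, 2   [◇-rule on 9: fresh world 2, 1R2]
14. ¬b, 2   [∨-rule on 13 (branches; this branch)]
Accessibility: 0R0, 0R1, 1R0, 1R1, 1R2, 2R1, 2R2

Satisfiable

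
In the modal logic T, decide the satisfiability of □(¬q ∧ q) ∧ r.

No, unsatisfiable

1. □(¬q ∧ q) ∧ r, 0
2. □(¬q ∧ q), 0
3. r, 0
4. ¬q ∧ q, 0
5. ¬q, 0
6. q, 0
Accessibility: 0R0
Branch closes: q and ¬q both at 0.
(One branch shown.) All branches close.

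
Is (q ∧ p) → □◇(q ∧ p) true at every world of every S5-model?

Valid in S5

Tableau for the negation ¬((q ∧ p) → □◇(q ∧ p)):
1. ¬((q ∧ p) → □◇(q ∧ p)), 0
2. q ∧ p, 0   [¬→-rule on 1]
3. ¬□◇(q ∧ p), 0   [¬→-rule on 1]
4. q, 0   [∧-rule on 2]
5. p, 0   [∧-rule on 2]
6. ¬◇(q ∧ p), 1   [¬□-rule on 3: fresh world 1, 0R1]
7. ¬(q ∧ p), 0   [¬◇-rule on 6 via 1R0]
8. ¬(q ∧ p), 1   [¬◇-rule on 6 via 1R1]
9. ¬p, 0   [¬∧-rule on 7 (branches; this branch)]
Accessibility: 0R0, 0R1, 1R0, 1R1
Branch closes: p and ¬p both at 0.
All branches of the negation close; one closing branch shown above.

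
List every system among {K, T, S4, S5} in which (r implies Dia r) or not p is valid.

T, S4, S5

T-tableau for the negation not ((r implies Dia r) or not p):
1. not ((r implies Dia r) or not p), u
2. not (r implies Dia r), u
3. p, u
4. r, u
5. not Dia r, u
6. not r, u
Accessibility: uRu
Branch closes: r and not r both at u.
Every branch closes (one shown): valid in T, hence also in S4, S5 (every theorem of T is a theorem of S4 and S5).
K-tableau for the negation not ((r implies Dia r) or not p):
1. not ((r implies Dia r) or not p), u
2. not (r implies Dia r), u
3. p, u
4. r, u
5. not Dia r, u
Complete open branch: countermodel on a K-frame, so not valid in K.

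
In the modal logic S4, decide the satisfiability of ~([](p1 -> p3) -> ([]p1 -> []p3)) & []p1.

1. ~([](p1 -> p3) -> ([]p1 -> []p3)) & []p1, w0
2. ~([](p1 -> p3) -> ([]p1 -> []p3)), w0
3. []p1, w0
4. [](p1 -> p3), w0
5. ~([]p1 -> []p3), w0
6. ~[]p3, w0
7. p1, w0
8. p1 -> p3, w0
9. p3, w0
10. ~p3, w1
11. p1, w1
12. p1 -> p3, w1
13. p3, w1
Accessibility: w0Rw0, w0Rw1, w1Rw1
Branch closes: p3 and ~p3 both at w1.
All branches of the tableau close; one closing branch shown above.

Unsatisfiable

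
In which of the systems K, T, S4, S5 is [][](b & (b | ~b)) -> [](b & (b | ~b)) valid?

T, S4, S5

T-tableau for the negation ~([][](b & (b | ~b)) -> [](b & (b | ~b))):
1. ~([][](b & (b | ~b)) -> [](b & (b | ~b))), w0
2. [][](b & (b | ~b)), w0
3. ~[](b & (b | ~b)), w0
4. [](b & (b | ~b)), w0
5. b & (b | ~b), w0
6. b, w0
7. b | ~b, w0
8. ~(b & (b | ~b)), w1
9. [](b & (b | ~b)), w1
10. b & (b | ~b), w1
11. b, w1
12. b | ~b, w1
13. ~(b | ~b), w1
14. ~b, w1
Accessibility: w0Rw0, w0Rw1, w1Rw1
Branch closes: b and ~b both at w1.
Every branch closes (one shown): valid in T, hence also in S4, S5 (every theorem of T is a theorem of S4 and S5).
K-tableau for the negation ~([][](b & (b | ~b)) -> [](b & (b | ~b))):
1. ~([][](b & (b | ~b)) -> [](b & (b | ~b))), w0
2. [][](b & (b | ~b)), w0
3. ~[](b & (b | ~b)), w0
4. ~(b & (b | ~b)), w1
5. [](b & (b | ~b)), w1
6. ~b, w1
Accessibility: w0Rw1
Complete open branch: countermodel on a K-frame, so not valid in K.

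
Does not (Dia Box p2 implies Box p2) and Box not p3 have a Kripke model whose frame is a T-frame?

1. not (Dia Box p2 implies Box p2) and Box not p3, u
2. not (Dia Box p2 implies Box p2), u   [and-rule on 1]
3. Box not p3, u   [and-rule on 1]
4. Dia Box p2, u   [neg-implies-rule on 2]
5. not Box p2, u   [neg-implies-rule on 2]
6. not p3, u   [Box-rule on 3 via uRu]
7. Box p2, v   [Dia-rule on 4: fresh world v, uRv]
8. not p3, v   [Box-rule on 3 via uRv]
9. p2, v   [Box-rule on 7 via vRv]
10. not p2, w   [neg-Box-rule on 5: fresh world w, uRw]
11. not p3, w   [Box-rule on 3 via uRw]
Accessibility: uRu, uRv, uRw, vRv, wRw

Satisfiable (open branch found)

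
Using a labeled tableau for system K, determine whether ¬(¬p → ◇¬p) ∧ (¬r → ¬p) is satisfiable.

Satisfiable

1. ¬(¬p → ◇¬p) ∧ (¬r → ¬p), 0
2. ¬(¬p → ◇¬p), 0   [∧-rule on 1]
3. ¬r → ¬p, 0   [∧-rule on 1]
4. ¬p, 0   [¬→-rule on 2]
5. ¬◇¬p, 0   [¬→-rule on 2]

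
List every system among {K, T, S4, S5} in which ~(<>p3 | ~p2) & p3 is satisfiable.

K

K-tableau for the formula:
1. ~(<>p3 | ~p2) & p3, 0
2. ~(<>p3 | ~p2), 0   [&-rule on 1]
3. p3, 0   [&-rule on 1]
4. ~<>p3, 0   [~|-rule on 2]
5. p2, 0   [~|-rule on 2]
Complete open branch: satisfiable in K.
T-tableau for the formula:
1. ~(<>p3 | ~p2) & p3, 0
2. ~(<>p3 | ~p2), 0   [&-rule on 1]
3. p3, 0   [&-rule on 1]
4. ~<>p3, 0   [~|-rule on 2]
5. p2, 0   [~|-rule on 2]
6. ~p3, 0   [~<>-rule on 4 via 0R0]
Accessibility: 0R0
Branch closes: p3 and ~p3 both at 0.
Every branch closes (one shown): unsatisfiable in T, hence also in S4, S5 (every S4/S5-frame is a T-frame).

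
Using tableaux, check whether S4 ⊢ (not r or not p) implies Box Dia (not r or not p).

Tableau for the negation not ((not r or not p) implies Box Dia (not r or not p)):
1. not ((not r or not p) implies Box Dia (not r or not p)), w0
2. not r or not p, w0
3. not Box Dia (not r or not p), w0
4. not p, w0
5. not Dia (not r or not p), w1
6. not (not r or not p), w1
7. r, w1
8. p, w1
Accessibility: w0Rw0, w0Rw1, w1Rw1
The negation has an open branch (countermodel exists).

Invalid (countermodel exists)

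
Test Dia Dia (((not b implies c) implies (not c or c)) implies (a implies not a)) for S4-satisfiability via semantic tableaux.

1. Dia Dia (((not b implies c) implies (not c or c)) implies (a implies not a)), 0
2. Dia (((not b implies c) implies (not c or c)) implies (a implies not a)), 1
3. ((not b implies c) implies (not c or c)) implies (a implies not a), 2
4. a implies not a, 2
5. not a, 2
Accessibility: 0R0, 0R1, 0R2, 1R1, 1R2, 2R2

Yes, satisfiable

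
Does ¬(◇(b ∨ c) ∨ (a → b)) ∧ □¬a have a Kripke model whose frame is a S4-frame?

1. ¬(◇(b ∨ c) ∨ (a → b)) ∧ □¬a, 0
2. ¬(◇(b ∨ c) ∨ (a → b)), 0
3. □¬a, 0
4. ¬◇(b ∨ c), 0
5. ¬(a → b), 0
6. a, 0
7. ¬b, 0
8. ¬a, 0
Accessibility: 0R0
Branch closes: a and ¬a both at 0.
Every branch closes; the branch above is one of them.

Unsatisfiable (every branch closes)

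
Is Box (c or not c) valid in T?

Tableau for the negation not Box (c or not c):
1. not Box (c or not c), u
2. not (c or not c), v
3. not c, v
4. c, v
Accessibility: uRu, uRv, vRv
Branch closes: c and not c both at v.
Every branch of the negation's tableau closes; the branch above is one of them.

Yes, valid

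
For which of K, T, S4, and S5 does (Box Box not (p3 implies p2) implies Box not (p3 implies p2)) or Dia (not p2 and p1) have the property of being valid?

T, S4, S5

T-tableau for the negation not ((Box Box not (p3 implies p2) implies Box not (p3 implies p2)) or Dia (not p2 and p1)):
1. not ((Box Box not (p3 implies p2) implies Box not (p3 implies p2)) or Dia (not p2 and p1)), 0
2. not (Box Box not (p3 implies p2) implies Box not (p3 implies p2)), 0   [neg-or-rule on 1]
3. not Dia (not p2 and p1), 0   [neg-or-rule on 1]
4. Box Box not (p3 implies p2), 0   [neg-implies-rule on 2]
5. not Box not (p3 implies p2), 0   [neg-implies-rule on 2]
6. not (not p2 and p1), 0   [neg-Dia-rule on 3 via 0R0]
7. Box not (p3 implies p2), 0   [Box-rule on 4 via 0R0]
8. not (p3 implies p2), 0   [Box-rule on 7 via 0R0]
9. p3, 0   [neg-implies-rule on 8]
10. not p2, 0   [neg-implies-rule on 8]
11. not p1, 0   [neg-and-rule on 6 (branches; this branch)]
12. p3 implies p2, 1   [neg-Box-rule on 5: fresh world 1, 0R1]
13. not (not p2 and p1), 1   [neg-Dia-rule on 3 via 0R1]
14. Box not (p3 implies p2), 1   [Box-rule on 4 via 0R1]
15. not (p3 implies p2), 1   [Box-rule on 7 via 0R1]
16. p3, 1   [neg-implies-rule on 15]
17. not p2, 1   [neg-implies-rule on 15]
18. p2, 1   [implies-rule on 12 (branches; this branch)]
Accessibility: 0R0, 0R1, 1R1
Branch closes: p2 and not p2 both at 1.
Every branch closes (one shown): valid in T, hence also in S4, S5 (every theorem of T is a theorem of S4 and S5).
K-tableau for the negation not ((Box Box not (p3 implies p2) implies Box not (p3 implies p2)) or Dia (not p2 and p1)):
1. not ((Box Box not (p3 implies p2) implies Box not (p3 implies p2)) or Dia (not p2 and p1)), 0
2. not (Box Box not (p3 implies p2) implies Box not (p3 implies p2)), 0   [neg-or-rule on 1]
3. not Dia (not p2 and p1), 0   [neg-or-rule on 1]
4. Box Box not (p3 implies p2), 0   [neg-implies-rule on 2]
5. not Box not (p3 implies p2), 0   [neg-implies-rule on 2]
6. p3 implies p2, 1   [neg-Box-rule on 5: fresh world 1, 0R1]
7. not (not p2 and p1), 1   [neg-Dia-rule on 3 via 0R1]
8. Box not (p3 implies p2), 1   [Box-rule on 4 via 0R1]
9. p2, 1   [implies-rule on 6 (branches; this branch)]
10. not p1, 1   [neg-and-rule on 7 (branches; this branch)]
Accessibility: 0R1
Complete open branch: countermodel on a K-frame, so not valid in K.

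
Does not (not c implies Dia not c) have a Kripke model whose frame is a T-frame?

No, unsatisfiable

1. not (not c implies Dia not c), 0
2. not c, 0
3. not Dia not c, 0
4. c, 0
Accessibility: 0R0
Branch closes: c and not c both at 0.
Every branch closes; the branch above is one of them.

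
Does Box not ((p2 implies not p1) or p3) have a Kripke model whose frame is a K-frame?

Yes, satisfiable

1. Box not ((p2 implies not p1) or p3), w0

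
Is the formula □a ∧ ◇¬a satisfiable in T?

1. □a ∧ ◇¬a, w0
2. □a, w0
3. ◇¬a, w0
4. a, w0
5. ¬a, w1
6. a, w1
Accessibility: w0Rw0, w0Rw1, w1Rw1
Branch closes: a and ¬a both at w1.
Every branch closes; the branch above is one of them.

Unsatisfiable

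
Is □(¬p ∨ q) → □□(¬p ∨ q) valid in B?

Invalid (countermodel exists)

Tableau for the negation ¬(□(¬p ∨ q) → □□(¬p ∨ q)):
1. ¬(□(¬p ∨ q) → □□(¬p ∨ q)), w0
2. □(¬p ∨ q), w0
3. ¬□□(¬p ∨ q), w0
4. ¬p ∨ q, w0
5. q, w0
6. ¬□(¬p ∨ q), w1
7. ¬p ∨ q, w1
8. q, w1
9. ¬(¬p ∨ q), w2
10. p, w2
11. ¬q, w2
Accessibility: w0Rw0, w0Rw1, w1Rw0, w1Rw1, w1Rw2, w2Rw1, w2Rw2
The negation has an open branch (countermodel exists).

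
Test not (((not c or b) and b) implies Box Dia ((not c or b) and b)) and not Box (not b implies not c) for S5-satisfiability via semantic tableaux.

1. not (((not c or b) and b) implies Box Dia ((not c or b) and b)) and not Box (not b implies not c), w0
2. not (((not c or b) and b) implies Box Dia ((not c or b) and b)), w0   [and-rule on 1]
3. not Box (not b implies not c), w0   [and-rule on 1]
4. (not c or b) and b, w0   [neg-implies-rule on 2]
5. not Box Dia ((not c or b) and b), w0   [neg-implies-rule on 2]
6. not c or b, w0   [and-rule on 4]
7. b, w0   [and-rule on 4]
8. not (not b implies not c), w1   [neg-Box-rule on 3: fresh world w1, w0Rw1]
9. not b, w1   [neg-implies-rule on 8]
10. c, w1   [neg-implies-rule on 8]
11. not Dia ((not c or b) and b), w2   [neg-Box-rule on 5: fresh world w2, w0Rw2]
12. not ((not c or b) and b), w0   [neg-Dia-rule on 11 via w2Rw0]
13. not ((not c or b) and b), w1   [neg-Dia-rule on 11 via w2Rw1]
14. not ((not c or b) and b), w2   [neg-Dia-rule on 11 via w2Rw2]
15. not (not c or b), w0   [neg-and-rule on 12 (branches; this branch)]
16. c, w0   [neg-or-rule on 15]
17. not b, w0   [neg-or-rule on 15]
Accessibility: w0Rw0, w0Rw1, w0Rw2, w1Rw0, w1Rw1, w1Rw2, w2Rw0, w2Rw1, w2Rw2
Branch closes: b and not b both at w0.
Every branch closes; the branch above is one of them.

Unsatisfiable (every branch closes)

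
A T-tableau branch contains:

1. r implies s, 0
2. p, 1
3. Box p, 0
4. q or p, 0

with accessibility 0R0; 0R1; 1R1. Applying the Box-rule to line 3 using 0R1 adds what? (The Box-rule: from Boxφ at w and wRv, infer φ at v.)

p, 1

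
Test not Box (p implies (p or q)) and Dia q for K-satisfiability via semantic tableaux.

1. not Box (p implies (p or q)) and Dia q, w0
2. not Box (p implies (p or q)), w0
3. Dia q, w0
4. not (p implies (p or q)), w1
5. p, w1
6. not (p or q), w1
7. not p, w1
8. not q, w1
Accessibility: w0Rw1
Branch closes: p and not p both at w1.
All branches of the tableau close; one closing branch shown above.

Unsatisfiable (every branch closes)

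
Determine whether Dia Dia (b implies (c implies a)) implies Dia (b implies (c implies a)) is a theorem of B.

Tableau for the negation not (Dia Dia (b implies (c implies a)) implies Dia (b implies (c implies a))):
1. not (Dia Dia (b implies (c implies a)) implies Dia (b implies (c implies a))), 0
2. Dia Dia (b implies (c implies a)), 0   [neg-implies-rule on 1]
3. not Dia (b implies (c implies a)), 0   [neg-implies-rule on 1]
4. not (b implies (c implies a)), 0   [neg-Dia-rule on 3 via 0R0]
5. b, 0   [neg-implies-rule on 4]
6. not (c implies a), 0   [neg-implies-rule on 4]
7. c, 0   [neg-implies-rule on 6]
8. not a, 0   [neg-implies-rule on 6]
9. Dia (b implies (c implies a)), 1   [Dia-rule on 2: fresh world 1, 0R1]
10. not (b implies (c implies a)), 1   [neg-Dia-rule on 3 via 0R1]
11. b, 1   [neg-implies-rule on 10]
12. not (c implies a), 1   [neg-implies-rule on 10]
13. c, 1   [neg-implies-rule on 12]
14. not a, 1   [neg-implies-rule on 12]
15. b implies (c implies a), 2   [Dia-rule on 9: fresh world 2, 1R2]
16. c implies a, 2   [implies-rule on 15 (branches; this branch)]
17. a, 2   [implies-rule on 16 (branches; this branch)]
Accessibility: 0R0, 0R1, 1R0, 1R1, 1R2, 2R1, 2R2
The negation has an open branch (countermodel exists).

Invalid (countermodel exists)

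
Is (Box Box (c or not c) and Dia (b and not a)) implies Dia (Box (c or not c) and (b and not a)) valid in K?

Valid

Tableau for the negation not ((Box Box (c or not c) and Dia (b and not a)) implies Dia (Box (c or not c) and (b and not a))):
1. not ((Box Box (c or not c) and Dia (b and not a)) implies Dia (Box (c or not c) and (b and not a))), 0
2. Box Box (c or not c) and Dia (b and not a), 0
3. not Dia (Box (c or not c) and (b and not a)), 0
4. Box Box (c or not c), 0
5. Dia (b and not a), 0
6. b and not a, 1
7. b, 1
8. not a, 1
9. not (Box (c or not c) and (b and not a)), 1
10. Box (c or not c), 1
11. not Box (c or not c), 1
12. not (c or not c), 2
13. not c, 2
14. c, 2
Accessibility: 0R1, 1R2
Branch closes: c and not c both at 2.
Every branch of the negation's tableau closes; the branch above is one of them.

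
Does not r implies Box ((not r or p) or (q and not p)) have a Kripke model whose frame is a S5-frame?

1. not r implies Box ((not r or p) or (q and not p)), w0
2. Box ((not r or p) or (q and not p)), w0
3. (not r or p) or (q and not p), w0
4. q and not p, w0
5. q, w0
6. not p, w0
Accessibility: w0Rw0

Yes, satisfiable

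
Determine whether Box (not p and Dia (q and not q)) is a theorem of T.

Tableau for the negation not Box (not p and Dia (q and not q)):
1. not Box (not p and Dia (q and not q)), w0
2. not (not p and Dia (q and not q)), w1   [neg-Box-rule on 1: fresh world w1, w0Rw1]
3. not Dia (q and not q), w1   [neg-and-rule on 2 (branches; this branch)]
4. not (q and not q), w1   [neg-Dia-rule on 3 via w1Rw1]
5. q, w1   [neg-and-rule on 4 (branches; this branch)]
Accessibility: w0Rw0, w0Rw1, w1Rw1
The negation has an open branch (countermodel exists).

Not valid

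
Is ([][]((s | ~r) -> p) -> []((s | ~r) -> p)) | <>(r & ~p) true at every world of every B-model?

Yes, valid

Tableau for the negation ~(([][]((s | ~r) -> p) -> []((s | ~r) -> p)) | <>(r & ~p)):
1. ~(([][]((s | ~r) -> p) -> []((s | ~r) -> p)) | <>(r & ~p)), u
2. ~([][]((s | ~r) -> p) -> []((s | ~r) -> p)), u   [~|-rule on 1]
3. ~<>(r & ~p), u   [~|-rule on 1]
4. [][]((s | ~r) -> p), u   [~->-rule on 2]
5. ~[]((s | ~r) -> p), u   [~->-rule on 2]
6. ~(r & ~p), u   [~<>-rule on 3 via uRu]
7. []((s | ~r) -> p), u   [[]-rule on 4 via uRu]
8. (s | ~r) -> p, u   [[]-rule on 7 via uRu]
9. p, u   [~&-rule on 6 (branches; this branch)]
10. ~(s | ~r), u   [->-rule on 8 (branches; this branch)]
11. ~s, u   [~|-rule on 10]
12. r, u   [~|-rule on 10]
13. ~((s | ~r) -> p), v   [~[]-rule on 5: fresh world v, uRv]
14. s | ~r, v   [~->-rule on 13]
15. ~p, v   [~->-rule on 13]
16. ~(r & ~p), v   [~<>-rule on 3 via uRv]
17. []((s | ~r) -> p), v   [[]-rule on 4 via uRv]
18. (s | ~r) -> p, v   [[]-rule on 7 via uRv]
19. ~r, v   [|-rule on 14 (branches; this branch)]
20. ~(s | ~r), v   [->-rule on 18 (branches; this branch)]
21. ~s, v   [~|-rule on 20]
22. r, v   [~|-rule on 20]
Accessibility: uRu, uRv, vRu, vRv
Branch closes: r and ~r both at v.
Every branch of the negation's tableau closes; the branch above is one of them.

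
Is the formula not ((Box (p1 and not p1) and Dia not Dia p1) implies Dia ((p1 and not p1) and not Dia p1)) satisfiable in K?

1. not ((Box (p1 and not p1) and Dia not Dia p1) implies Dia ((p1 and not p1) and not Dia p1)), w0
2. Box (p1 and not p1) and Dia not Dia p1, w0
3. not Dia ((p1 and not p1) and not Dia p1), w0
4. Box (p1 and not p1), w0
5. Dia not Dia p1, w0
6. not Dia p1, w1
7. not ((p1 and not p1) and not Dia p1), w1
8. p1 and not p1, w1
9. p1, w1
10. not p1, w1
Accessibility: w0Rw1
Branch closes: p1 and not p1 both at w1.
(One branch shown.) All branches close.

No, unsatisfiable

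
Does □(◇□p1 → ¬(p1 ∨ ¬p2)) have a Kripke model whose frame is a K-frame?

1. □(◇□p1 → ¬(p1 ∨ ¬p2)), 0

Satisfiable (open branch found)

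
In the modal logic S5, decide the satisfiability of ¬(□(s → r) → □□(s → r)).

No, unsatisfiable

1. ¬(□(s → r) → □□(s → r)), w0
2. □(s → r), w0
3. ¬□□(s → r), w0
4. s → r, w0
5. r, w0
6. ¬□(s → r), w1
7. s → r, w1
8. r, w1
9. ¬(s → r), w2
10. s, w2
11. ¬r, w2
12. s → r, w2
13. r, w2
Accessibility: w0Rw0, w0Rw1, w0Rw2, w1Rw0, w1Rw1, w1Rw2, w2Rw0, w2Rw1, w2Rw2
Branch closes: r and ¬r both at w2.
All branches of the tableau close; one closing branch shown above.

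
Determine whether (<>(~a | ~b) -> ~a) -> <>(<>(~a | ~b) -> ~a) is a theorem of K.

Not valid

Tableau for the negation ~((<>(~a | ~b) -> ~a) -> <>(<>(~a | ~b) -> ~a)):
1. ~((<>(~a | ~b) -> ~a) -> <>(<>(~a | ~b) -> ~a)), u
2. <>(~a | ~b) -> ~a, u
3. ~<>(<>(~a | ~b) -> ~a), u
4. ~a, u
The negation has an open branch (countermodel exists).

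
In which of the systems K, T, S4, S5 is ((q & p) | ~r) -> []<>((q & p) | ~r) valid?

S5-tableau for the negation ~(((q & p) | ~r) -> []<>((q & p) | ~r)):
1. ~(((q & p) | ~r) -> []<>((q & p) | ~r)), w0
2. (q & p) | ~r, w0   [~->-rule on 1]
3. ~[]<>((q & p) | ~r), w0   [~->-rule on 1]
4. q & p, w0   [|-rule on 2 (branches; this branch)]
5. q, w0   [&-rule on 4]
6. p, w0   [&-rule on 4]
7. ~<>((q & p) | ~r), w1   [~[]-rule on 3: fresh world w1, w0Rw1]
8. ~((q & p) | ~r), w0   [~<>-rule on 7 via w1Rw0]
9. ~(q & p), w0   [~|-rule on 8]
10. r, w0   [~|-rule on 8]
11. ~((q & p) | ~r), w1   [~<>-rule on 7 via w1Rw1]
12. ~(q & p), w1   [~|-rule on 11]
13. r, w1   [~|-rule on 11]
14. ~p, w0   [~&-rule on 9 (branches; this branch)]
Accessibility: w0Rw0, w0Rw1, w1Rw0, w1Rw1
Branch closes: p and ~p both at w0.
Every branch closes (one shown): valid in S5.
S4-tableau for the negation ~(((q & p) | ~r) -> []<>((q & p) | ~r)):
1. ~(((q & p) | ~r) -> []<>((q & p) | ~r)), w0
2. (q & p) | ~r, w0   [~->-rule on 1]
3. ~[]<>((q & p) | ~r), w0   [~->-rule on 1]
4. ~r, w0   [|-rule on 2 (branches; this branch)]
5. ~<>((q & p) | ~r), w1   [~[]-rule on 3: fresh world w1, w0Rw1]
6. ~((q & p) | ~r), w1   [~<>-rule on 5 via w1Rw1]
7. ~(q & p), w1   [~|-rule on 6]
8. r, w1   [~|-rule on 6]
9. ~p, w1   [~&-rule on 7 (branches; this branch)]
Accessibility: w0Rw0, w0Rw1, w1Rw1
Complete open branch: countermodel on an S4-frame, so not valid in S4, nor in K, T (the same frame is also a K-frame and a T-frame).

S5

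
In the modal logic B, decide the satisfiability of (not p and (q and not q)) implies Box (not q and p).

1. (not p and (q and not q)) implies Box (not q and p), 0
2. Box (not q and p), 0   [implies-rule on 1 (branches; this branch)]
3. not q and p, 0   [Box-rule on 2 via 0R0]
4. not q, 0   [and-rule on 3]
5. p, 0   [and-rule on 3]
Accessibility: 0R0

Satisfiable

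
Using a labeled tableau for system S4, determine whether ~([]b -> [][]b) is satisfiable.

1. ~([]b -> [][]b), w0
2. []b, w0
3. ~[][]b, w0
4. b, w0
5. ~[]b, w1
6. b, w1
7. ~b, w2
8. b, w2
Accessibility: w0Rw0, w0Rw1, w0Rw2, w1Rw1, w1Rw2, w2Rw2
Branch closes: b and ~b both at w2.
(One branch shown.) All branches close.

Unsatisfiable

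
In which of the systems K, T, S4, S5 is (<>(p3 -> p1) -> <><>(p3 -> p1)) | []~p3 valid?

T, S4, S5

K-tableau for the negation ~((<>(p3 -> p1) -> <><>(p3 -> p1)) | []~p3):
1. ~((<>(p3 -> p1) -> <><>(p3 -> p1)) | []~p3), 0
2. ~(<>(p3 -> p1) -> <><>(p3 -> p1)), 0
3. ~[]~p3, 0
4. <>(p3 -> p1), 0
5. ~<><>(p3 -> p1), 0
6. p3, 1
7. ~<>(p3 -> p1), 1
8. p3 -> p1, 2
9. ~<>(p3 -> p1), 2
10. p1, 2
Accessibility: 0R1, 0R2
Complete open branch: countermodel on a K-frame, so not valid in K.
T-tableau for the negation ~((<>(p3 -> p1) -> <><>(p3 -> p1)) | []~p3):
1. ~((<>(p3 -> p1) -> <><>(p3 -> p1)) | []~p3), 0
2. ~(<>(p3 -> p1) -> <><>(p3 -> p1)), 0
3. ~[]~p3, 0
4. <>(p3 -> p1), 0
5. ~<><>(p3 -> p1), 0
6. ~<>(p3 -> p1), 0
7. ~(p3 -> p1), 0
8. p3, 0
9. ~p1, 0
10. p3, 1
11. ~<>(p3 -> p1), 1
12. ~(p3 -> p1), 1
13. ~p1, 1
14. p3 -> p1, 2
15. ~<>(p3 -> p1), 2
16. ~(p3 -> p1), 2
17. p3, 2
18. ~p1, 2
19. p1, 2
Accessibility: 0R0, 0R1, 0R2, 1R1, 2R2
Branch closes: p1 and ~p1 both at 2.
Every branch closes (one shown): valid in T, hence also in S4, S5 (every theorem of T is a theorem of S4 and S5).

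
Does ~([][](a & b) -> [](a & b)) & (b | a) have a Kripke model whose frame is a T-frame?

Unsatisfiable

1. ~([][](a & b) -> [](a & b)) & (b | a), w0
2. ~([][](a & b) -> [](a & b)), w0
3. b | a, w0
4. [][](a & b), w0
5. ~[](a & b), w0
6. [](a & b), w0
7. a & b, w0
8. a, w0
9. b, w0
10. ~(a & b), w1
11. [](a & b), w1
12. a & b, w1
13. a, w1
14. b, w1
15. ~b, w1
Accessibility: w0Rw0, w0Rw1, w1Rw1
Branch closes: b and ~b both at w1.
(One branch shown.) All branches close.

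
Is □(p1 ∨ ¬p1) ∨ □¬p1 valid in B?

Valid

Tableau for the negation ¬(□(p1 ∨ ¬p1) ∨ □¬p1):
1. ¬(□(p1 ∨ ¬p1) ∨ □¬p1), u
2. ¬□(p1 ∨ ¬p1), u
3. ¬□¬p1, u
4. ¬(p1 ∨ ¬p1), v
5. ¬p1, v
6. p1, v
Accessibility: uRu, uRv, vRu, vRv
Branch closes: p1 and ¬p1 both at v.
Every branch of the negation's tableau closes; the branch above is one of them.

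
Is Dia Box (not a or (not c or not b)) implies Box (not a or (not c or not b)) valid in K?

Tableau for the negation not (Dia Box (not a or (not c or not b)) implies Box (not a or (not c or not b))):
1. not (Dia Box (not a or (not c or not b)) implies Box (not a or (not c or not b))), w0
2. Dia Box (not a or (not c or not b)), w0
3. not Box (not a or (not c or not b)), w0
4. Box (not a or (not c or not b)), w1
5. not (not a or (not c or not b)), w2
6. a, w2
7. not (not c or not b), w2
8. c, w2
9. b, w2
Accessibility: w0Rw1, w0Rw2
The negation has an open branch (countermodel exists).

Not valid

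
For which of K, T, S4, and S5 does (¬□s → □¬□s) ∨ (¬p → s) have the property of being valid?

S4-tableau for the negation ¬((¬□s → □¬□s) ∨ (¬p → s)):
1. ¬((¬□s → □¬□s) ∨ (¬p → s)), 0
2. ¬(¬□s → □¬□s), 0
3. ¬(¬p → s), 0
4. ¬□s, 0
5. ¬□¬□s, 0
6. ¬p, 0
7. ¬s, 0
8. ¬s, 1
9. □s, 2
10. s, 2
Accessibility: 0R0, 0R1, 0R2, 1R1, 2R2
Complete open branch: countermodel on an S4-frame, so not valid in S4, nor in K, T (the same frame is also a K-frame and a T-frame).
S5-tableau for the negation ¬((¬□s → □¬□s) ∨ (¬p → s)):
1. ¬((¬□s → □¬□s) ∨ (¬p → s)), 0
2. ¬(¬□s → □¬□s), 0
3. ¬(¬p → s), 0
4. ¬□s, 0
5. ¬□¬□s, 0
6. ¬p, 0
7. ¬s, 0
8. ¬s, 1
9. □s, 2
10. s, 0
Accessibility: 0R0, 0R1, 0R2, 1R0, 1R1, 1R2, 2R0, 2R1, 2R2
Branch closes: s and ¬s both at 0.
Every branch closes (one shown): valid in S5.

S5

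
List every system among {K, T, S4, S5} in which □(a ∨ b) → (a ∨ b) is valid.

K-tableau for the negation ¬(□(a ∨ b) → (a ∨ b)):
1. ¬(□(a ∨ b) → (a ∨ b)), u
2. □(a ∨ b), u
3. ¬(a ∨ b), u
4. ¬a, u
5. ¬b, u
Complete open branch: countermodel on a K-frame, so not valid in K.
T-tableau for the negation ¬(□(a ∨ b) → (a ∨ b)):
1. ¬(□(a ∨ b) → (a ∨ b)), u
2. □(a ∨ b), u
3. ¬(a ∨ b), u
4. ¬a, u
5. ¬b, u
6. a ∨ b, u
7. b, u
Accessibility: uRu
Branch closes: b and ¬b both at u.
Every branch closes (one shown): valid in T, hence also in S4, S5 (every theorem of T is a theorem of S4 and S5).

T, S4, S5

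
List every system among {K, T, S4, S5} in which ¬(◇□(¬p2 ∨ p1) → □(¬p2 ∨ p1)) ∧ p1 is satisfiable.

S4-tableau for the formula:
1. ¬(◇□(¬p2 ∨ p1) → □(¬p2 ∨ p1)) ∧ p1, w0
2. ¬(◇□(¬p2 ∨ p1) → □(¬p2 ∨ p1)), w0
3. p1, w0
4. ◇□(¬p2 ∨ p1), w0
5. ¬□(¬p2 ∨ p1), w0
6. □(¬p2 ∨ p1), w1
7. ¬p2 ∨ p1, w1
8. p1, w1
9. ¬(¬p2 ∨ p1), w2
10. p2, w2
11. ¬p1, w2
Accessibility: w0Rw0, w0Rw1, w0Rw2, w1Rw1, w2Rw2
Complete open branch: satisfiable in S4, hence also in K, T (this S4-model is also a K-model and a T-model).
S5-tableau for the formula:
1. ¬(◇□(¬p2 ∨ p1) → □(¬p2 ∨ p1)) ∧ p1, w0
2. ¬(◇□(¬p2 ∨ p1) → □(¬p2 ∨ p1)), w0
3. p1, w0
4. ◇□(¬p2 ∨ p1), w0
5. ¬□(¬p2 ∨ p1), w0
6. □(¬p2 ∨ p1), w1
7. ¬p2 ∨ p1, w0
8. ¬p2 ∨ p1, w1
9. p1, w1
10. ¬(¬p2 ∨ p1), w2
11. p2, w2
12. ¬p1, w2
13. ¬p2 ∨ p1, w2
14. p1, w2
Accessibility: w0Rw0, w0Rw1, w0Rw2, w1Rw0, w1Rw1, w1Rw2, w2Rw0, w2Rw1, w2Rw2
Branch closes: p1 and ¬p1 both at w2.
Every branch closes (one shown): unsatisfiable in S5.

K, T, S4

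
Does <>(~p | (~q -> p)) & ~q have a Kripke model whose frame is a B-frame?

1. <>(~p | (~q -> p)) & ~q, u
2. <>(~p | (~q -> p)), u
3. ~q, u
4. ~p | (~q -> p), v
5. ~q -> p, v
6. p, v
Accessibility: uRu, uRv, vRu, vRv

Satisfiable (open branch found)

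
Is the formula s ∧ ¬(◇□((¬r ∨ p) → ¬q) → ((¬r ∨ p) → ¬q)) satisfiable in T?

Satisfiable

1. s ∧ ¬(◇□((¬r ∨ p) → ¬q) → ((¬r ∨ p) → ¬q)), 0
2. s, 0   [∧-rule on 1]
3. ¬(◇□((¬r ∨ p) → ¬q) → ((¬r ∨ p) → ¬q)), 0   [∧-rule on 1]
4. ◇□((¬r ∨ p) → ¬q), 0   [¬→-rule on 3]
5. ¬((¬r ∨ p) → ¬q), 0   [¬→-rule on 3]
6. ¬r ∨ p, 0   [¬→-rule on 5]
7. q, 0   [¬→-rule on 5]
8. p, 0   [∨-rule on 6 (branches; this branch)]
9. □((¬r ∨ p) → ¬q), 1   [◇-rule on 4: fresh world 1, 0R1]
10. (¬r ∨ p) → ¬q, 1   [□-rule on 9 via 1R1]
11. ¬q, 1   [→-rule on 10 (branches; this branch)]
Accessibility: 0R0, 0R1, 1R1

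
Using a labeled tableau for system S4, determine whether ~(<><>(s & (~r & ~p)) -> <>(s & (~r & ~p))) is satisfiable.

1. ~(<><>(s & (~r & ~p)) -> <>(s & (~r & ~p))), 0
2. <><>(s & (~r & ~p)), 0
3. ~<>(s & (~r & ~p)), 0
4. ~(s & (~r & ~p)), 0
5. ~(~r & ~p), 0
6. p, 0
7. <>(s & (~r & ~p)), 1
8. ~(s & (~r & ~p)), 1
9. ~(~r & ~p), 1
10. p, 1
11. s & (~r & ~p), 2
12. s, 2
13. ~r & ~p, 2
14. ~r, 2
15. ~p, 2
16. ~(s & (~r & ~p)), 2
17. ~(~r & ~p), 2
18. p, 2
Accessibility: 0R0, 0R1, 0R2, 1R1, 1R2, 2R2
Branch closes: p and ~p both at 2.
(One branch shown.) All branches close.

Unsatisfiable (every branch closes)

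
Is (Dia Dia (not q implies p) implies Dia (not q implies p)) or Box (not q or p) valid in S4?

Tableau for the negation not ((Dia Dia (not q implies p) implies Dia (not q implies p)) or Box (not q or p)):
1. not ((Dia Dia (not q implies p) implies Dia (not q implies p)) or Box (not q or p)), u
2. not (Dia Dia (not q implies p) implies Dia (not q implies p)), u   [neg-or-rule on 1]
3. not Box (not q or p), u   [neg-or-rule on 1]
4. Dia Dia (not q implies p), u   [neg-implies-rule on 2]
5. not Dia (not q implies p), u   [neg-implies-rule on 2]
6. not (not q implies p), u   [neg-Dia-rule on 5 via uRu]
7. not q, u   [neg-implies-rule on 6]
8. not p, u   [neg-implies-rule on 6]
9. not (not q or p), v   [neg-Box-rule on 3: fresh world v, uRv]
10. q, v   [neg-or-rule on 9]
11. not p, v   [neg-or-rule on 9]
12. not (not q implies p), v   [neg-Dia-rule on 5 via uRv]
13. not q, v   [neg-implies-rule on 12]
Accessibility: uRu, uRv, vRv
Branch closes: q and not q both at v.
All branches of the negation close; one closing branch shown above.

Valid in S4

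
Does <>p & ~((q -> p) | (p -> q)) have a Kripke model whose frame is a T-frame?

Unsatisfiable (every branch closes)

1. <>p & ~((q -> p) | (p -> q)), u
2. <>p, u   [&-rule on 1]
3. ~((q -> p) | (p -> q)), u   [&-rule on 1]
4. ~(q -> p), u   [~|-rule on 3]
5. ~(p -> q), u   [~|-rule on 3]
6. q, u   [~->-rule on 4]
7. ~p, u   [~->-rule on 4]
8. p, u   [~->-rule on 5]
9. ~q, u   [~->-rule on 5]
Accessibility: uRu
Branch closes: p and ~p both at u.
All branches of the tableau close; one closing branch shown above.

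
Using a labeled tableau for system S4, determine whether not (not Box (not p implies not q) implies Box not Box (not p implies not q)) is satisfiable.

1. not (not Box (not p implies not q) implies Box not Box (not p implies not q)), u
2. not Box (not p implies not q), u   [neg-implies-rule on 1]
3. not Box not Box (not p implies not q), u   [neg-implies-rule on 1]
4. not (not p implies not q), v   [neg-Box-rule on 2: fresh world v, uRv]
5. not p, v   [neg-implies-rule on 4]
6. q, v   [neg-implies-rule on 4]
7. Box (not p implies not q), w   [neg-Box-rule on 3: fresh world w, uRw]
8. not p implies not q, w   [Box-rule on 7 via wRw]
9. not q, w   [implies-rule on 8 (branches; this branch)]
Accessibility: uRu, uRv, uRw, vRv, wRw

Yes, satisfiable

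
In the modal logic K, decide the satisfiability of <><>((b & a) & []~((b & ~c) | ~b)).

Yes, satisfiable

1. <><>((b & a) & []~((b & ~c) | ~b)), u
2. <>((b & a) & []~((b & ~c) | ~b)), v
3. (b & a) & []~((b & ~c) | ~b), w
4. b & a, w
5. []~((b & ~c) | ~b), w
6. b, w
7. a, w
Accessibility: uRv, vRw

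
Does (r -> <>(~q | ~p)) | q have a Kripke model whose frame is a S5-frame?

1. (r -> <>(~q | ~p)) | q, u
2. q, u   [|-rule on 1 (branches; this branch)]
Accessibility: uRu

Satisfiable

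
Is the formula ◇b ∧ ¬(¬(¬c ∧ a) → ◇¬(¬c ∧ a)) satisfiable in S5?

1. ◇b ∧ ¬(¬(¬c ∧ a) → ◇¬(¬c ∧ a)), 0
2. ◇b, 0
3. ¬(¬(¬c ∧ a) → ◇¬(¬c ∧ a)), 0
4. ¬(¬c ∧ a), 0
5. ¬◇¬(¬c ∧ a), 0
6. ¬c ∧ a, 0
7. ¬c, 0
8. a, 0
9. ¬a, 0
Accessibility: 0R0
Branch closes: a and ¬a both at 0.
(One branch shown.) All branches close.

No, unsatisfiable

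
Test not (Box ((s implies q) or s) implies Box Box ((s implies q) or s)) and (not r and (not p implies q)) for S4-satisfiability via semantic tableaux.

No, unsatisfiable

1. not (Box ((s implies q) or s) implies Box Box ((s implies q) or s)) and (not r and (not p implies q)), 0
2. not (Box ((s implies q) or s) implies Box Box ((s implies q) or s)), 0
3. not r and (not p implies q), 0
4. Box ((s implies q) or s), 0
5. not Box Box ((s implies q) or s), 0
6. not r, 0
7. not p implies q, 0
8. (s implies q) or s, 0
9. q, 0
10. s implies q, 0
11. not Box ((s implies q) or s), 1
12. (s implies q) or s, 1
13. s implies q, 1
14. q, 1
15. not ((s implies q) or s), 2
16. not (s implies q), 2
17. not s, 2
18. s, 2
19. not q, 2
Accessibility: 0R0, 0R1, 0R2, 1R1, 1R2, 2R2
Branch closes: s and not s both at 2.
Every branch closes; the branch above is one of them.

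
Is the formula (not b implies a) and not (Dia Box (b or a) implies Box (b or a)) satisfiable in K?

1. (not b implies a) and not (Dia Box (b or a) implies Box (b or a)), u
2. not b implies a, u
3. not (Dia Box (b or a) implies Box (b or a)), u
4. Dia Box (b or a), u
5. not Box (b or a), u
6. a, u
7. Box (b or a), v
8. not (b or a), w
9. not b, w
10. not a, w
Accessibility: uRv, uRw

Yes, satisfiable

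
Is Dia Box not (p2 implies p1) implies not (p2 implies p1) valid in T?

Tableau for the negation not (Dia Box not (p2 implies p1) implies not (p2 implies p1)):
1. not (Dia Box not (p2 implies p1) implies not (p2 implies p1)), u
2. Dia Box not (p2 implies p1), u   [neg-implies-rule on 1]
3. p2 implies p1, u   [neg-implies-rule on 1]
4. p1, u   [implies-rule on 3 (branches; this branch)]
5. Box not (p2 implies p1), v   [Dia-rule on 2: fresh world v, uRv]
6. not (p2 implies p1), v   [Box-rule on 5 via vRv]
7. p2, v   [neg-implies-rule on 6]
8. not p1, v   [neg-implies-rule on 6]
Accessibility: uRu, uRv, vRv
The negation has an open branch (countermodel exists).

No, not valid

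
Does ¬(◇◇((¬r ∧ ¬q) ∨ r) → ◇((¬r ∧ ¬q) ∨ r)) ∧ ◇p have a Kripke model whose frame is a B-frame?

1. ¬(◇◇((¬r ∧ ¬q) ∨ r) → ◇((¬r ∧ ¬q) ∨ r)) ∧ ◇p, 0
2. ¬(◇◇((¬r ∧ ¬q) ∨ r) → ◇((¬r ∧ ¬q) ∨ r)), 0
3. ◇p, 0
4. ◇◇((¬r ∧ ¬q) ∨ r), 0
5. ¬◇((¬r ∧ ¬q) ∨ r), 0
6. ¬((¬r ∧ ¬q) ∨ r), 0
7. ¬(¬r ∧ ¬q), 0
8. ¬r, 0
9. q, 0
10. p, 1
11. ¬((¬r ∧ ¬q) ∨ r), 1
12. ¬(¬r ∧ ¬q), 1
13. ¬r, 1
14. q, 1
15. ◇((¬r ∧ ¬q) ∨ r), 2
16. ¬((¬r ∧ ¬q) ∨ r), 2
17. ¬(¬r ∧ ¬q), 2
18. ¬r, 2
19. q, 2
20. (¬r ∧ ¬q) ∨ r, 3
21. r, 3
Accessibility: 0R0, 0R1, 0R2, 1R0, 1R1, 2R0, 2R2, 2R3, 3R2, 3R3

Satisfiable (open branch found)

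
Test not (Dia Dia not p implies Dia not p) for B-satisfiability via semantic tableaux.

Satisfiable (open branch found)

1. not (Dia Dia not p implies Dia not p), 0
2. Dia Dia not p, 0   [neg-implies-rule on 1]
3. not Dia not p, 0   [neg-implies-rule on 1]
4. p, 0   [neg-Dia-rule on 3 via 0R0]
5. Dia not p, 1   [Dia-rule on 2: fresh world 1, 0R1]
6. p, 1   [neg-Dia-rule on 3 via 0R1]
7. not p, 2   [Dia-rule on 5: fresh world 2, 1R2]
Accessibility: 0R0, 0R1, 1R0, 1R1, 1R2, 2R1, 2R2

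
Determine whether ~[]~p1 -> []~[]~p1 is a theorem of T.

Invalid (countermodel exists)

Tableau for the negation ~(~[]~p1 -> []~[]~p1):
1. ~(~[]~p1 -> []~[]~p1), u
2. ~[]~p1, u   [~->-rule on 1]
3. ~[]~[]~p1, u   [~->-rule on 1]
4. p1, v   [~[]-rule on 2: fresh world v, uRv]
5. []~p1, w   [~[]-rule on 3: fresh world w, uRw]
6. ~p1, w   [[]-rule on 5 via wRw]
Accessibility: uRu, uRv, uRw, vRv, wRw
The negation has an open branch (countermodel exists).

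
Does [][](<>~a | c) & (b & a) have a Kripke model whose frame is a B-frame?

Satisfiable (open branch found)

1. [][](<>~a | c) & (b & a), w0
2. [][](<>~a | c), w0
3. b & a, w0
4. b, w0
5. a, w0
6. [](<>~a | c), w0
7. <>~a | c, w0
8. c, w0
Accessibility: w0Rw0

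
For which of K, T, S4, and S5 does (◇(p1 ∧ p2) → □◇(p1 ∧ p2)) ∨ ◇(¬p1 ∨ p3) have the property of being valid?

S5-tableau for the negation ¬((◇(p1 ∧ p2) → □◇(p1 ∧ p2)) ∨ ◇(¬p1 ∨ p3)):
1. ¬((◇(p1 ∧ p2) → □◇(p1 ∧ p2)) ∨ ◇(¬p1 ∨ p3)), w0
2. ¬(◇(p1 ∧ p2) → □◇(p1 ∧ p2)), w0
3. ¬◇(¬p1 ∨ p3), w0
4. ◇(p1 ∧ p2), w0
5. ¬□◇(p1 ∧ p2), w0
6. ¬(¬p1 ∨ p3), w0
7. p1, w0
8. ¬p3, w0
9. p1 ∧ p2, w1
10. p1, w1
11. p2, w1
12. ¬(¬p1 ∨ p3), w1
13. ¬p3, w1
14. ¬◇(p1 ∧ p2), w2
15. ¬(¬p1 ∨ p3), w2
16. p1, w2
17. ¬p3, w2
18. ¬(p1 ∧ p2), w0
19. ¬(p1 ∧ p2), w1
20. ¬(p1 ∧ p2), w2
21. ¬p2, w0
22. ¬p2, w1
Accessibility: w0Rw0, w0Rw1, w0Rw2, w1Rw0, w1Rw1, w1Rw2, w2Rw0, w2Rw1, w2Rw2
Branch closes: p2 and ¬p2 both at w1.
Every branch closes (one shown): valid in S5.
S4-tableau for the negation ¬((◇(p1 ∧ p2) → □◇(p1 ∧ p2)) ∨ ◇(¬p1 ∨ p3)):
1. ¬((◇(p1 ∧ p2) → □◇(p1 ∧ p2)) ∨ ◇(¬p1 ∨ p3)), w0
2. ¬(◇(p1 ∧ p2) → □◇(p1 ∧ p2)), w0
3. ¬◇(¬p1 ∨ p3), w0
4. ◇(p1 ∧ p2), w0
5. ¬□◇(p1 ∧ p2), w0
6. ¬(¬p1 ∨ p3), w0
7. p1, w0
8. ¬p3, w0
9. p1 ∧ p2, w1
10. p1, w1
11. p2, w1
12. ¬(¬p1 ∨ p3), w1
13. ¬p3, w1
14. ¬◇(p1 ∧ p2), w2
15. ¬(¬p1 ∨ p3), w2
16. p1, w2
17. ¬p3, w2
18. ¬(p1 ∧ p2), w2
19. ¬p2, w2
Accessibility: w0Rw0, w0Rw1, w0Rw2, w1Rw1, w2Rw2
Complete open branch: countermodel on an S4-frame, so not valid in S4, nor in K, T (the same frame is also a K-frame and a T-frame).

S5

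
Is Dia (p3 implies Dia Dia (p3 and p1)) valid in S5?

Tableau for the negation not Dia (p3 implies Dia Dia (p3 and p1)):
1. not Dia (p3 implies Dia Dia (p3 and p1)), w0
2. not (p3 implies Dia Dia (p3 and p1)), w0
3. p3, w0
4. not Dia Dia (p3 and p1), w0
5. not Dia (p3 and p1), w0
6. not (p3 and p1), w0
7. not p1, w0
Accessibility: w0Rw0
The negation has an open branch (countermodel exists).

Not valid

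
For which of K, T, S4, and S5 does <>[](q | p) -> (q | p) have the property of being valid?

S5-tableau for the negation ~(<>[](q | p) -> (q | p)):
1. ~(<>[](q | p) -> (q | p)), w0
2. <>[](q | p), w0
3. ~(q | p), w0
4. ~q, w0
5. ~p, w0
6. [](q | p), w1
7. q | p, w0
8. q | p, w1
9. p, w0
Accessibility: w0Rw0, w0Rw1, w1Rw0, w1Rw1
Branch closes: p and ~p both at w0.
Every branch closes (one shown): valid in S5.
S4-tableau for the negation ~(<>[](q | p) -> (q | p)):
1. ~(<>[](q | p) -> (q | p)), w0
2. <>[](q | p), w0
3. ~(q | p), w0
4. ~q, w0
5. ~p, w0
6. [](q | p), w1
7. q | p, w1
8. p, w1
Accessibility: w0Rw0, w0Rw1, w1Rw1
Complete open branch: countermodel on an S4-frame, so not valid in S4, nor in K, T (the same frame is also a K-frame and a T-frame).

S5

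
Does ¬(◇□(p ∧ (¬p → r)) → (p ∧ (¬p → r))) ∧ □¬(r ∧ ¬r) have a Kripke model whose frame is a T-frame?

Satisfiable (open branch found)

1. ¬(◇□(p ∧ (¬p → r)) → (p ∧ (¬p → r))) ∧ □¬(r ∧ ¬r), 0
2. ¬(◇□(p ∧ (¬p → r)) → (p ∧ (¬p → r))), 0   [∧-rule on 1]
3. □¬(r ∧ ¬r), 0   [∧-rule on 1]
4. ◇□(p ∧ (¬p → r)), 0   [¬→-rule on 2]
5. ¬(p ∧ (¬p → r)), 0   [¬→-rule on 2]
6. ¬(r ∧ ¬r), 0   [□-rule on 3 via 0R0]
7. ¬(¬p → r), 0   [¬∧-rule on 5 (branches; this branch)]
8. ¬p, 0   [¬→-rule on 7]
9. ¬r, 0   [¬→-rule on 7]
10. □(p ∧ (¬p → r)), 1   [◇-rule on 4: fresh world 1, 0R1]
11. ¬(r ∧ ¬r), 1   [□-rule on 3 via 0R1]
12. p ∧ (¬p → r), 1   [□-rule on 10 via 1R1]
13. p, 1   [∧-rule on 12]
14. ¬p → r, 1   [∧-rule on 12]
15. r, 1   [¬∧-rule on 11 (branches; this branch)]
Accessibility: 0R0, 0R1, 1R1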